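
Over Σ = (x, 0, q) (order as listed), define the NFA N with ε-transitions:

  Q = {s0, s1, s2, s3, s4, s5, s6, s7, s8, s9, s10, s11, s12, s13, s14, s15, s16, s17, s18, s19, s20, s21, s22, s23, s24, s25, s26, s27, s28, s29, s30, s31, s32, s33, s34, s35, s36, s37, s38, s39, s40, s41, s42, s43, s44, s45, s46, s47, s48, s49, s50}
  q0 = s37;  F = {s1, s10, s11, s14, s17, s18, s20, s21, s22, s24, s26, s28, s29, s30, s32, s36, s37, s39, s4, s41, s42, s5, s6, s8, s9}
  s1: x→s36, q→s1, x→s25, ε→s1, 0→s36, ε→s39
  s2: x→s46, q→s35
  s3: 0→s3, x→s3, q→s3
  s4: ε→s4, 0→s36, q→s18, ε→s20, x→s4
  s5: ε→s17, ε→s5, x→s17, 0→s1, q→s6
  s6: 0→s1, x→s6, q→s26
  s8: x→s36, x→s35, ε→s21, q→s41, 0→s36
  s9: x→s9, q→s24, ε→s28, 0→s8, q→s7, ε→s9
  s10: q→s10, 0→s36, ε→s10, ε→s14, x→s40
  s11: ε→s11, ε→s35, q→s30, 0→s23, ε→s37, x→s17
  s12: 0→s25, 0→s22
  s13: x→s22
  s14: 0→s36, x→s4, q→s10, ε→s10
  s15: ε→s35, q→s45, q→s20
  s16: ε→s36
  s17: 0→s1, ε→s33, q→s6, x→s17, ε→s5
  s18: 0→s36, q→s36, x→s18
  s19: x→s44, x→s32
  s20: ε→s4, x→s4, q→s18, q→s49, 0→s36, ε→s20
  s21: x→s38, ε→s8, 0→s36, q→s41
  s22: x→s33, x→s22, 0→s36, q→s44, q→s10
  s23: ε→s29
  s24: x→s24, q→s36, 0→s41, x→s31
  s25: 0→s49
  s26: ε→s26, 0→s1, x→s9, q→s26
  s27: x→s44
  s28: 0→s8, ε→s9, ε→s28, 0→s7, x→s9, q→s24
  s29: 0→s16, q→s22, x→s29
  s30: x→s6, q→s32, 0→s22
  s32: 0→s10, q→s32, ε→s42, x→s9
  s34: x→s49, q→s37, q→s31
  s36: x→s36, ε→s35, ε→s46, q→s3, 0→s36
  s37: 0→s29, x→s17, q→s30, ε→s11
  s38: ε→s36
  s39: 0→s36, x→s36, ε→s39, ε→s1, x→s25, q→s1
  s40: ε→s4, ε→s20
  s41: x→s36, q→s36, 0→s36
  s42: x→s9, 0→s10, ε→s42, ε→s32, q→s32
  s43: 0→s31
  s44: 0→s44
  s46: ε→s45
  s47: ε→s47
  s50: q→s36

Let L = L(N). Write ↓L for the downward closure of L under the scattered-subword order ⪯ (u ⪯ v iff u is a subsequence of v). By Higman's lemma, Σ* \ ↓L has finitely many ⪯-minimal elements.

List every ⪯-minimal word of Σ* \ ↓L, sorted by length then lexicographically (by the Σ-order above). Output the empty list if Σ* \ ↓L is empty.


|Q|=51, |F|=25, |δ|=143 (39 ε).
min D↑ (18 st, q0=0, F={10}): 0:x→1,0→2,q→3 1:x→1,0→4,q→5 2:x→2,0→6,q→7 3:x→5,0→7,q→8 4:x→6,0→6,q→4 5:x→5,0→4,q→9 6:x→6,0→6,q→10 7:x→7,0→6,q→11 8:x→12,0→11,q→8 9:x→12,0→4,q→9 10:x→10,0→10,q→10 11:x→13,0→6,q→11 12:x→12,0→14,q→15 13:x→13,0→6,q→16 14:x→6,0→6,q→17 15:x→15,0→17,q→6 16:x→16,0→6,q→6 17:x→6,0→6,q→6.
'00q': |S_i|=[39, 26, 8, 1] end={s3} rej; 3/3 single-dels accept.
'x0xq': |S_i|=[39, 33, 16, 8, 1] end={s3} rej; 4/4 single-dels accept.
'qqxqqq': |S_i|=[39, 32, 28, 20, 11, 5, 1] end={s3} rej; 6/6 single-dels accept.
3 obstructions.

min(Σ*\↓L) = [00q, x0xq, qqxqqq].


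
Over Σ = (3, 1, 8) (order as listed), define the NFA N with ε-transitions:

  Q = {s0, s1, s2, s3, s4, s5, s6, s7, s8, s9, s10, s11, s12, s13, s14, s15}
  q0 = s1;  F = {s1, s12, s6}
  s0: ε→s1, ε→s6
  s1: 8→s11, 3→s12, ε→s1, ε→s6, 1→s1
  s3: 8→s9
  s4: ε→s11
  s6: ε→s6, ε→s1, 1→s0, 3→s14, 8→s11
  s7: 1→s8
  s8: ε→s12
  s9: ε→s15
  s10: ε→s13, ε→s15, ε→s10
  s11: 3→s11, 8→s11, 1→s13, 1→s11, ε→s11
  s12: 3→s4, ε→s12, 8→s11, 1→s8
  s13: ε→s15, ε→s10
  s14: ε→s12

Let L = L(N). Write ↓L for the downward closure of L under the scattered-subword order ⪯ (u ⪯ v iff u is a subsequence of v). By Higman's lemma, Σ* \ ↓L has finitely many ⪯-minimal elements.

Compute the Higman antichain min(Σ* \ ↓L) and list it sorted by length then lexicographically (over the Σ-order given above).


|Q|=16, |F|=3, |δ|=32 (17 ε).
min D↑ (3 st, q0=0, F={2}): 0:3→1,1→0,8→2 1:3→2,1→1,8→2 2:3→2,1→2,8→2 (ε-aug+det+¬).
'8': N↓-sim [11, 4] end={s10,s11,s13,s15} — reject; 1/1 single-dels accept.
'33': |S_i|=[11, 8, 5] end={s10,s11,s13,s15,s4} — reject; 2/2 deletions ∈↓L.
2 words, ⪯-incomp.

min(Σ*\↓L) = [8, 33].


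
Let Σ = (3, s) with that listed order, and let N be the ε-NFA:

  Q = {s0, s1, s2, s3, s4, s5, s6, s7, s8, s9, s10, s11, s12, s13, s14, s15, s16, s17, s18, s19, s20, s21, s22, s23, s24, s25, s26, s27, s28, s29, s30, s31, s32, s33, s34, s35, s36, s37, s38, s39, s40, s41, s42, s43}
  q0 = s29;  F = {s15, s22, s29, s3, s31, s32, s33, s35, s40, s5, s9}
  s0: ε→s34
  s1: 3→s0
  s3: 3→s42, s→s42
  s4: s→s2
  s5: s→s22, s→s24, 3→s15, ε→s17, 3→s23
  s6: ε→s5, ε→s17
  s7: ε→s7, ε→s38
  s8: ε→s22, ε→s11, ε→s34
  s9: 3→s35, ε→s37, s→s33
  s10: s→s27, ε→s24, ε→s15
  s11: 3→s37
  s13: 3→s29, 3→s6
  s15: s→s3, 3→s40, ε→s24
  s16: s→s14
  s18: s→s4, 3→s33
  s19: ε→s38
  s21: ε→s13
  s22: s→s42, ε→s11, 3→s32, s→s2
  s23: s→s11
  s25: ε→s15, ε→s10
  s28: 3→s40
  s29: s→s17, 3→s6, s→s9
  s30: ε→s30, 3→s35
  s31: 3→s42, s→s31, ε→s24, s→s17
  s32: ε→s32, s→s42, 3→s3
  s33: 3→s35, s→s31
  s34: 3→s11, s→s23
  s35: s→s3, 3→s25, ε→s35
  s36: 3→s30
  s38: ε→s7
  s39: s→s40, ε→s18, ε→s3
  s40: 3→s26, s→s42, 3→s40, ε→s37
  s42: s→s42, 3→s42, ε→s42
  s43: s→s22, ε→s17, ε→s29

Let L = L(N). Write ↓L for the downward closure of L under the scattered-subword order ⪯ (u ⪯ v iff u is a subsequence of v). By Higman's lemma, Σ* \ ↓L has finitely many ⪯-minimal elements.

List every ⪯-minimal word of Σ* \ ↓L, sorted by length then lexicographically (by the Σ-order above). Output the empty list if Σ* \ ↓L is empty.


A = [3ss, 333s, 33s3, s3s3, sss3, 3s333].

|Q|=44, |F|=11, |δ|=76 (29 ε).
min D↑ (12 st, q0=0, F={10}): 0:3→1,s→2 1:3→3,s→4 2:3→5,s→6 3:3→7,s→8 4:3→9,s→10 5:3→3,s→8 6:3→5,s→11 7:3→7,s→10 8:3→10,s→10 9:3→8,s→10 10:3→10,s→10 11:3→10,s→11 [Hopcroft].
'3ss': N↓-sim [23, 19, 9, 2] end={s2,s42} — reject; 3/3 deletions ∈↓L.
'333s': run [23, 19, 13, 5, 1] end={s42} rej; 4/4 del acc.
'33s3': |S_i|=[23, 19, 13, 5, 2] end={s37,s42} — reject; 4/4 deletions ∈↓L.
's3s3': N↓-sim [23, 19, 12, 3, 1] end={s42} — reject; 4/4 del acc.
'sss3': |S_i|=[23, 19, 15, 6, 1] end={s42} ∉↓L; 4/4 deletions ∈↓L.
'3s333': run [23, 19, 9, 4, 2, 1] end={s42} — reject; 5/5 deletions ∈↓L.
6 obstructions.


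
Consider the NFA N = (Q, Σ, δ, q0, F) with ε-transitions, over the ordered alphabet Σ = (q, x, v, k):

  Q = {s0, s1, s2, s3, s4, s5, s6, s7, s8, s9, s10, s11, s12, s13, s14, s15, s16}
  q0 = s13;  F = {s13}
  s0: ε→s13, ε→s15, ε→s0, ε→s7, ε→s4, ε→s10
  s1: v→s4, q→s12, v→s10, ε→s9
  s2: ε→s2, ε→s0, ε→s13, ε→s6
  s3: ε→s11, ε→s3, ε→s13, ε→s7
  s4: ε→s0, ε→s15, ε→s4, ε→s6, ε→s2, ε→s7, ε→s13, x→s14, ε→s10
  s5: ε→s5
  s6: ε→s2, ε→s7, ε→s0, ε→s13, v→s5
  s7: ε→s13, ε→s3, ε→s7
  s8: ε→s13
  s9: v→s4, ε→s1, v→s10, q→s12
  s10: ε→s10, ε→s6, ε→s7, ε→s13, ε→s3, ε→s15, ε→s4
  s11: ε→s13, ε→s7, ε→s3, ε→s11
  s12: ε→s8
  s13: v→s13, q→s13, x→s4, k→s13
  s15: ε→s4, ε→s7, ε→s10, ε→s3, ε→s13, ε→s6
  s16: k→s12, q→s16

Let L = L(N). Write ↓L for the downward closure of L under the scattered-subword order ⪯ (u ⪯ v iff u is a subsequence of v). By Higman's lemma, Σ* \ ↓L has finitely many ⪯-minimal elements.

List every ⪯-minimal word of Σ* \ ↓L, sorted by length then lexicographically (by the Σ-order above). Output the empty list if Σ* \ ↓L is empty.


Antichain: [].

|Q|=17, |F|=1, |δ|=65 (51 ε).
min D↑ (1 st, q0=0, F={}): 0:q→0,x→0,v→0,k→0 (ε-aug+det+¬).
L(D↑) = ∅ ⇒ ↓L = Σ*.


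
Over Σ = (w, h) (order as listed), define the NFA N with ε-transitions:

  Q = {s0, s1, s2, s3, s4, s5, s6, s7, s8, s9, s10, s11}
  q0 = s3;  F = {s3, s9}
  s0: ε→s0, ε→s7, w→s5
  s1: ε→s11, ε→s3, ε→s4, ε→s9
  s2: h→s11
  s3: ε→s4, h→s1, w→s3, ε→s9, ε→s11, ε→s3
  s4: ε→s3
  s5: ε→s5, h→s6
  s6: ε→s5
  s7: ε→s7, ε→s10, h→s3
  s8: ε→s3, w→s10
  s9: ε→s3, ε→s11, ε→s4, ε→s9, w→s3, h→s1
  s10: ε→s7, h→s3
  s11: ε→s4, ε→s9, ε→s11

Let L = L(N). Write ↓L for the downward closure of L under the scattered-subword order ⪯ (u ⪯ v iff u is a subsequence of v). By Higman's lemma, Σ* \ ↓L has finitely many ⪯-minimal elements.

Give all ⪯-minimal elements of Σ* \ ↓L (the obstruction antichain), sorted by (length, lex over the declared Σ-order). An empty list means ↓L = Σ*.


A = [].

|Q|=12, |F|=2, |δ|=34 (24 ε).
min D↑ (1 st, q0=0, F={}): 0:w→0,h→0.
L(D↑) = ∅ ⇒ ↓L = Σ*.


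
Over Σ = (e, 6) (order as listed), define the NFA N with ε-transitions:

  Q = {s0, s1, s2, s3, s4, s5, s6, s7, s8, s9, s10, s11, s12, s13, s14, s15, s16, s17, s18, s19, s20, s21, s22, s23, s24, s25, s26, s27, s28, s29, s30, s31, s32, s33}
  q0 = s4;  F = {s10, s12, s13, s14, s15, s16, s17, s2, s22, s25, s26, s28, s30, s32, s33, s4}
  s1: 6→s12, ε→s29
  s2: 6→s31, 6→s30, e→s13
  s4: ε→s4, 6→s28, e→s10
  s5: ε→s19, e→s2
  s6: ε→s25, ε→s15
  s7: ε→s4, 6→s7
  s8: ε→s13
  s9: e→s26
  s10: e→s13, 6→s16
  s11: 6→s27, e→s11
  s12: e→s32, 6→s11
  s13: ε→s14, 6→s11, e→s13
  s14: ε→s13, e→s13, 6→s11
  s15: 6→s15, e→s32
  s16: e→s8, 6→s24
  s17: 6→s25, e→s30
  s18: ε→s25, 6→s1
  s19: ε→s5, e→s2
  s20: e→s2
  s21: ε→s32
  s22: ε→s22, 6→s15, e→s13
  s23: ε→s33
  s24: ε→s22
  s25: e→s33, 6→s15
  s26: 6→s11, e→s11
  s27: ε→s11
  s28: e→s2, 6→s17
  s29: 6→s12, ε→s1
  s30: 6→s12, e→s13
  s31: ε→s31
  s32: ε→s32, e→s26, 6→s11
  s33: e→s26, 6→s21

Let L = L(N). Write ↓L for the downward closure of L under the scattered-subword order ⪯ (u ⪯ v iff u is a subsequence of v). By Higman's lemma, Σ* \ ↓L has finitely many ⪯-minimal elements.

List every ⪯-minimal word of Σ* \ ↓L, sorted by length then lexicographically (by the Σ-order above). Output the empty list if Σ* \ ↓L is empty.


|Q|=34, |F|=16, |δ|=62 (19 ε).
min D↑ (16 st, q0=0, F={7}): 0:e→1,6→2 1:e→3,6→4 2:e→5,6→6 3:e→3,6→7 4:e→3,6→8 5:e→3,6→9 6:e→9,6→10 7:e→7,6→7 8:e→3,6→11 9:e→3,6→12 10:e→13,6→11 11:e→14,6→11 12:e→14,6→7 13:e→15,6→14 14:e→15,6→7 15:e→7,6→7 [Hopcroft].
'ee6': run [22, 18, 7, 2] end={s11,s27} ∉↓L; 3/3 deletions ∈↓L.
'6e666': run [22, 20, 13, 10, 5, 2] end={s11,s27} rej; 5/5 deletions ∈↓L.
'66e66': N↓-sim [22, 20, 16, 10, 6, 2] end={s11,s27} rej; 5/5 single-dels accept.
'666eee': |S_i|=[22, 20, 16, 9, 6, 3, 2] end={s11,s27} rej; 6/6 del acc.
'6666e6': N↓-sim [22, 20, 16, 9, 6, 4, 2] end={s11,s27} rej; 6/6 deletions ∈↓L.
5 words, ⪯-incomp.

min(Σ*\↓L) = [ee6, 6e666, 66e66, 666eee, 6666e6].


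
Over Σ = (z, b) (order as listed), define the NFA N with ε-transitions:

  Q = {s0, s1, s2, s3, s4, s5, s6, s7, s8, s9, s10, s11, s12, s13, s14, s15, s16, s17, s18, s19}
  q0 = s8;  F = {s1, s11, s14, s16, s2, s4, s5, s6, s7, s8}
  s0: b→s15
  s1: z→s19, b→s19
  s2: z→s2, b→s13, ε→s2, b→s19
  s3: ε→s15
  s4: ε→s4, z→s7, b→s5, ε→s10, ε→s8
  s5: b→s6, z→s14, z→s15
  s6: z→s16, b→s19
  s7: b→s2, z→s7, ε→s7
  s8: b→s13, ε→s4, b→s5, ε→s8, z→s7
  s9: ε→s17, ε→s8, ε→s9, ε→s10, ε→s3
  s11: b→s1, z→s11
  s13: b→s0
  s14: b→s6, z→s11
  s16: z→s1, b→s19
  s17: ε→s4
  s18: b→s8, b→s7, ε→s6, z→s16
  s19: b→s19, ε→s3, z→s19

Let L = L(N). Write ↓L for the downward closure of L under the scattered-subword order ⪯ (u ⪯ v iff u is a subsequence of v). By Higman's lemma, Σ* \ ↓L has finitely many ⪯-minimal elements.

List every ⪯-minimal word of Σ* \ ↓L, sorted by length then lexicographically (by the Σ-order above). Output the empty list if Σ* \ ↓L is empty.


min(Σ*\↓L) = [zbb, bbb, bzzbz, bbzzz].

|Q|=20, |F|=10, |δ|=46 (16 ε).
min D↑ (10 st, q0=0, F={6}): 0:z→1,b→2 1:z→1,b→3 2:z→4,b→5 3:z→3,b→6 4:z→7,b→5 5:z→8,b→6 6:z→6,b→6 7:z→7,b→9 8:z→9,b→6 9:z→6,b→6 [Hopcroft].
'zbb': N↓-sim [16, 12, 9, 5] end={s0,s13,s15,s19,s3} ∉↓L; 3/3 deletions ∈↓L.
'bbb': |S_i|=[16, 12, 8, 4] end={s0,s15,s19,s3} rej; 3/3 single-dels accept.
'bzzbz': run [16, 12, 11, 9, 6, 3] end={s15,s19,s3} rej; 5/5 single-dels accept.
'bbzzz': N↓-sim [16, 12, 8, 5, 4, 3] end={s15,s19,s3} ∉↓L; 5/5 deletions ∈↓L.
4 words, ⪯-incomp.


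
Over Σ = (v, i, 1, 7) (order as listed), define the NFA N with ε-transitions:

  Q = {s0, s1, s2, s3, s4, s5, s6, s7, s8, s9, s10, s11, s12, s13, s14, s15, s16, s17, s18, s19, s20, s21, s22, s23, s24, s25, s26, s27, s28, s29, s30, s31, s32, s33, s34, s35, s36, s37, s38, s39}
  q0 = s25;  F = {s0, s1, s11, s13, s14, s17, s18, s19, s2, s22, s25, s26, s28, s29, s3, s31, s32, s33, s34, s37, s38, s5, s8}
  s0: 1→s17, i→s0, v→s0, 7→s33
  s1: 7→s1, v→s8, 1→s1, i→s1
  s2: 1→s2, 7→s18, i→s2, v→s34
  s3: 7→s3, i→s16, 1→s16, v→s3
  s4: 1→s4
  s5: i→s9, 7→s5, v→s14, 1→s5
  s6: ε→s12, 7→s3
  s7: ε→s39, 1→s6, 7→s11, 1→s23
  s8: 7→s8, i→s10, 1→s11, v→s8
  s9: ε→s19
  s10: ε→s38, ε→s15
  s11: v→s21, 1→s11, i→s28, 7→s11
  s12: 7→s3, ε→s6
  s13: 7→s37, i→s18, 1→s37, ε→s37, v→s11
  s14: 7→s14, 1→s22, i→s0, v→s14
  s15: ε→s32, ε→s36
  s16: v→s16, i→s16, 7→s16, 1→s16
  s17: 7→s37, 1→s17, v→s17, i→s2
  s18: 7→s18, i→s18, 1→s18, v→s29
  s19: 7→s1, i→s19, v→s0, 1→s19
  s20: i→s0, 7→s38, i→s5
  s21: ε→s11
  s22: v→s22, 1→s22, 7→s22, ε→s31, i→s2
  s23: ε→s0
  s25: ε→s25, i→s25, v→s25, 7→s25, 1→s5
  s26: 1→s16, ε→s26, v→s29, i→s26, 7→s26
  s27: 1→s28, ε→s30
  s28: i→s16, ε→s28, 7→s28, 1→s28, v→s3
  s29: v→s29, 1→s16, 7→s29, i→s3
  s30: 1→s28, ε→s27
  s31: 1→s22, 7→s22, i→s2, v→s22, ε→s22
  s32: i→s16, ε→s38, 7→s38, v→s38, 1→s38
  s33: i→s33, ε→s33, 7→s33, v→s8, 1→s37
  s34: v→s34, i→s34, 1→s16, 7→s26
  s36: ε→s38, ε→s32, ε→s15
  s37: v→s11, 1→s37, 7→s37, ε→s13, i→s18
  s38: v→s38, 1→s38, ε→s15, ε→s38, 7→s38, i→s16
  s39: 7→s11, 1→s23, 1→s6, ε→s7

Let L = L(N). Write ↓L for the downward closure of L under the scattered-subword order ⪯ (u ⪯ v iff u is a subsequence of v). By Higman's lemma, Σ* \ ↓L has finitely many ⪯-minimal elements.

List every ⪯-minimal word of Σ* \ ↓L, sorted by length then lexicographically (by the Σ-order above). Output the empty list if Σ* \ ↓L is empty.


min(Σ*\↓L) = [1v1iv1, 1i7vii].

|Q|=40, |F|=23, |δ|=137 (27 ε).
min D↑ (21 st, q0=0, F={16}): 0:v→0,i→0,1→1,7→0 1:v→2,i→3,1→1,7→1 2:v→2,i→4,1→5,7→2 3:v→4,i→3,1→3,7→6 4:v→4,i→4,1→7,7→8 5:v→5,i→9,1→5,7→5 6:v→10,i→6,1→6,7→6 7:v→7,i→9,1→7,7→11 8:v→10,i→8,1→11,7→8 9:v→12,i→9,1→9,7→13 10:v→10,i→14,1→15,7→10 11:v→15,i→13,1→11,7→11 12:v→12,i→12,1→16,7→17 13:v→18,i→13,1→13,7→13 14:v→14,i→16,1→14,7→14 15:v→15,i→19,1→15,7→15 16:v→16,i→16,1→16,7→16 17:v→18,i→17,1→16,7→17 18:v→18,i→20,1→16,7→18 19:v→20,i→16,1→19,7→19 20:v→20,i→16,1→16,7→20 (ε-aug+det+¬).
'1v1iv1': N↓-sim [29, 28, 24, 19, 8, 5, 1] end={s16} ∉↓L; 6/6 deletions ∈↓L.
'1i7vii': |S_i|=[29, 28, 24, 18, 12, 8, 1] end={s16} rej; 6/6 del acc.
2 words, ⪯-incomp.


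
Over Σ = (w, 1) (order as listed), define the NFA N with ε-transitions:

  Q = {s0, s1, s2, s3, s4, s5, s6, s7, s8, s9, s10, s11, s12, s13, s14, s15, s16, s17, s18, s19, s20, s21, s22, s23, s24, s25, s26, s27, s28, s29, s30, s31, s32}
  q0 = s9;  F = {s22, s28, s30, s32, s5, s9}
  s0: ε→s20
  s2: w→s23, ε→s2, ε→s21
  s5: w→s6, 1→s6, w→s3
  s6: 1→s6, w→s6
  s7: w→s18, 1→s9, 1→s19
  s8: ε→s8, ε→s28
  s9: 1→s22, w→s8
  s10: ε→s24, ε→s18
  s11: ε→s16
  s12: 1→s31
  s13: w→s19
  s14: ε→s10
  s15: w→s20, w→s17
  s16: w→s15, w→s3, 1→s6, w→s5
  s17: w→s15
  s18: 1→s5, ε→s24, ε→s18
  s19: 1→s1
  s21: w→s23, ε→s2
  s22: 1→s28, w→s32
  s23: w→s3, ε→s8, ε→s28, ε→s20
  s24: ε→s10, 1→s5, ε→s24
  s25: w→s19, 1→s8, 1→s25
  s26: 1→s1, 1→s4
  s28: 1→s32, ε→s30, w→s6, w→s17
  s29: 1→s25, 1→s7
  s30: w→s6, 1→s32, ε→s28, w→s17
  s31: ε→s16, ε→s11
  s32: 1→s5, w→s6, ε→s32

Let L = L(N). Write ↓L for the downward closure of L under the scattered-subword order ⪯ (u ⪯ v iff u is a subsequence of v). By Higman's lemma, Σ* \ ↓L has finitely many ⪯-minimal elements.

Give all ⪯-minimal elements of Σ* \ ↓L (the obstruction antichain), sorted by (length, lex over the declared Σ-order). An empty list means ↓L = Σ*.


|Q|=33, |F|=6, |δ|=64 (22 ε).
min D↑ (6 st, q0=0, F={3}): 0:w→1,1→2 1:w→3,1→4 2:w→4,1→1 3:w→3,1→3 4:w→3,1→5 5:w→3,1→3 [Hopcroft].
'ww': run [12, 10, 5] end={s15,s17,s20,s3,s6} ∉↓L; 2/2 deletions ∈↓L.
'11w': run [12, 10, 9, 5] end={s15,s17,s20,s3,s6} rej; 3/3 deletions ∈↓L.
'w111': N↓-sim [12, 10, 4, 3, 1] end={s6} rej; 4/4 single-dels accept.
'1w11': run [12, 10, 7, 3, 1] end={s6} ∉↓L; 4/4 single-dels accept.
'11111': run [12, 10, 9, 4, 3, 1] end={s6} ∉↓L; 5/5 single-dels accept.
5 minimals (antichain).

A = [ww, 11w, w111, 1w11, 11111].


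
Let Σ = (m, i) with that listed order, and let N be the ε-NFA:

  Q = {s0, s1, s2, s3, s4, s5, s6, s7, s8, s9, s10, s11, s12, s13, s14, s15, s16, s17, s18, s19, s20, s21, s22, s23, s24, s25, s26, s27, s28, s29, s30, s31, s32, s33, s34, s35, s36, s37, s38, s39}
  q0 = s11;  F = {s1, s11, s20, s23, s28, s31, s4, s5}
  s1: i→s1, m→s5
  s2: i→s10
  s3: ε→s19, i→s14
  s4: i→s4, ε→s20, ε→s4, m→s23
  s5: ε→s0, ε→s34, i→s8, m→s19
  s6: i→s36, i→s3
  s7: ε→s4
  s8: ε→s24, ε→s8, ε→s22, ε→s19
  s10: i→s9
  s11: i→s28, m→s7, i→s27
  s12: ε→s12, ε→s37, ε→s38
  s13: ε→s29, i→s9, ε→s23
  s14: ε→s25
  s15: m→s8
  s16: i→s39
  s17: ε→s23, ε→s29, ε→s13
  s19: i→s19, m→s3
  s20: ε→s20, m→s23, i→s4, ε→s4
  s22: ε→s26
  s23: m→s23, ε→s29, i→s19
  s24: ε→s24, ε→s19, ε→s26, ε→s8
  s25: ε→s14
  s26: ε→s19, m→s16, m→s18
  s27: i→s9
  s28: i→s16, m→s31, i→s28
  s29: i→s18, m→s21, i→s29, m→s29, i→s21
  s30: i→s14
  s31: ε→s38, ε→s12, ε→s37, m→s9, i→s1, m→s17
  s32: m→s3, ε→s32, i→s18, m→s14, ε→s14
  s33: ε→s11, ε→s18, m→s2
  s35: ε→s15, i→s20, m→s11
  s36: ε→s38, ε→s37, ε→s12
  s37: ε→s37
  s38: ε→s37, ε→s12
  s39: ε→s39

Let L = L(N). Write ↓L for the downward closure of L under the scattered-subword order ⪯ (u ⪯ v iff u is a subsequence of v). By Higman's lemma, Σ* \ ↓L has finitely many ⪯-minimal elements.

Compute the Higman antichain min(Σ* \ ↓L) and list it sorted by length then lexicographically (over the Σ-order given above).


A = [mmi, imimm].

|Q|=40, |F|=8, |δ|=88 (44 ε).
min D↑ (8 st, q0=0, F={5}): 0:m→1,i→2 1:m→3,i→1 2:m→4,i→2 3:m→3,i→5 4:m→3,i→6 5:m→5,i→5 6:m→7,i→6 7:m→5,i→5 [Hopcroft].
'mmi': N↓-sim [31, 28, 20, 14] end={s14,s16,s18,s19,s21,s22,s24,s25,s26,s29,s3,s39,…} ∉↓L; 3/3 del acc.
'imimm': |S_i|=[31, 29, 25, 18, 16, 9] end={s14,s16,s18,s19,s21,s25,s29,s3,s39} rej; 5/5 single-dels accept.
2 minimals (antichain).


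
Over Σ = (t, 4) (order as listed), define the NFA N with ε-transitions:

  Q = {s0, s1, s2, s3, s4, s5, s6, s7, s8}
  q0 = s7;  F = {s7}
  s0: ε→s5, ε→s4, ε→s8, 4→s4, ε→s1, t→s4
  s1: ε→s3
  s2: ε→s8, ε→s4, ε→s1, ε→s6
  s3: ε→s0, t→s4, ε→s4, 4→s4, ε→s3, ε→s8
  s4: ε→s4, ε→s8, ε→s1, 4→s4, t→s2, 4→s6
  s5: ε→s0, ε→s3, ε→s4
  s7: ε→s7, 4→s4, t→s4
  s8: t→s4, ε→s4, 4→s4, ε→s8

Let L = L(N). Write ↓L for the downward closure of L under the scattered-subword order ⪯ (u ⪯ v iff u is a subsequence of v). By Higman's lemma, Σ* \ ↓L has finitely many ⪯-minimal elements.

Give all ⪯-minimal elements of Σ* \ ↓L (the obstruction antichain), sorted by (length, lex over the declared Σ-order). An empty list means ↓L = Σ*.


|Q|=9, |F|=1, |δ|=33 (22 ε).
min D↑ (2 st, q0=0, F={1}): 0:t→1,4→1 1:t→1,4→1.
't': run [9, 8] end={s0,s1,s2,s3,s4,s5,s6,s8} — reject; 1/1 del acc.
'4': |S_i|=[9, 8] end={s0,s1,s2,s3,s4,s5,s6,s8} ∉↓L; 1/1 single-dels accept.
2 obstructions.

A = [t, 4].


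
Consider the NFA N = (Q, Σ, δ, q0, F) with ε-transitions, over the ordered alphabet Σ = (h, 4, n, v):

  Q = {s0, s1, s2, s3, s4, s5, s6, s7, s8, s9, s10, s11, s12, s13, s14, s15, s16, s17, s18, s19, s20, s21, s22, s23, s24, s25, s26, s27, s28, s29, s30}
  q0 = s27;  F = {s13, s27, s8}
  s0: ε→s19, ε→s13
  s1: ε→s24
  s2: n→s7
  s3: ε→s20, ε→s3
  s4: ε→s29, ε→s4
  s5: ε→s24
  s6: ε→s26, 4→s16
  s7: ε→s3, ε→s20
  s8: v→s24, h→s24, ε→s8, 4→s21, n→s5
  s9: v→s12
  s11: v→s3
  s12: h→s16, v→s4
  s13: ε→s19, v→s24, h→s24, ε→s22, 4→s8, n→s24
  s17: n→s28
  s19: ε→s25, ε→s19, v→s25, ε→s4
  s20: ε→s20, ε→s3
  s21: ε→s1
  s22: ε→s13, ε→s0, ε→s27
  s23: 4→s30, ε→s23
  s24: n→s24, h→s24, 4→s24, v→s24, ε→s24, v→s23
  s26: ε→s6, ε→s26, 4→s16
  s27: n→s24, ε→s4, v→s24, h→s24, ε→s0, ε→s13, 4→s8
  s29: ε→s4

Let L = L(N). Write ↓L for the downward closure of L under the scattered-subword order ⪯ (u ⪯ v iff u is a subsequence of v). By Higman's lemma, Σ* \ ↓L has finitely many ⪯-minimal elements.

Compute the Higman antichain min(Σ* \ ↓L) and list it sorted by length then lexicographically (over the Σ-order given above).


|Q|=31, |F|=3, |δ|=58 (31 ε).
min D↑ (3 st, q0=0, F={1}): 0:h→1,4→2,n→1,v→1 1:h→1,4→1,n→1,v→1 2:h→1,4→1,n→1,v→1.
'h': run [15, 3] end={s23,s24,s30} ∉↓L; 1/1 del acc.
'n': run [15, 4] end={s23,s24,s30,s5} rej; 1/1 deletions ∈↓L.
'v': |S_i|=[15, 4] end={s23,s24,s25,s30} rej; 1/1 deletions ∈↓L.
'44': |S_i|=[15, 7, 5] end={s1,s21,s23,s24,s30} — reject; 2/2 del acc.
4 obstructions.

A = [h, n, v, 44].


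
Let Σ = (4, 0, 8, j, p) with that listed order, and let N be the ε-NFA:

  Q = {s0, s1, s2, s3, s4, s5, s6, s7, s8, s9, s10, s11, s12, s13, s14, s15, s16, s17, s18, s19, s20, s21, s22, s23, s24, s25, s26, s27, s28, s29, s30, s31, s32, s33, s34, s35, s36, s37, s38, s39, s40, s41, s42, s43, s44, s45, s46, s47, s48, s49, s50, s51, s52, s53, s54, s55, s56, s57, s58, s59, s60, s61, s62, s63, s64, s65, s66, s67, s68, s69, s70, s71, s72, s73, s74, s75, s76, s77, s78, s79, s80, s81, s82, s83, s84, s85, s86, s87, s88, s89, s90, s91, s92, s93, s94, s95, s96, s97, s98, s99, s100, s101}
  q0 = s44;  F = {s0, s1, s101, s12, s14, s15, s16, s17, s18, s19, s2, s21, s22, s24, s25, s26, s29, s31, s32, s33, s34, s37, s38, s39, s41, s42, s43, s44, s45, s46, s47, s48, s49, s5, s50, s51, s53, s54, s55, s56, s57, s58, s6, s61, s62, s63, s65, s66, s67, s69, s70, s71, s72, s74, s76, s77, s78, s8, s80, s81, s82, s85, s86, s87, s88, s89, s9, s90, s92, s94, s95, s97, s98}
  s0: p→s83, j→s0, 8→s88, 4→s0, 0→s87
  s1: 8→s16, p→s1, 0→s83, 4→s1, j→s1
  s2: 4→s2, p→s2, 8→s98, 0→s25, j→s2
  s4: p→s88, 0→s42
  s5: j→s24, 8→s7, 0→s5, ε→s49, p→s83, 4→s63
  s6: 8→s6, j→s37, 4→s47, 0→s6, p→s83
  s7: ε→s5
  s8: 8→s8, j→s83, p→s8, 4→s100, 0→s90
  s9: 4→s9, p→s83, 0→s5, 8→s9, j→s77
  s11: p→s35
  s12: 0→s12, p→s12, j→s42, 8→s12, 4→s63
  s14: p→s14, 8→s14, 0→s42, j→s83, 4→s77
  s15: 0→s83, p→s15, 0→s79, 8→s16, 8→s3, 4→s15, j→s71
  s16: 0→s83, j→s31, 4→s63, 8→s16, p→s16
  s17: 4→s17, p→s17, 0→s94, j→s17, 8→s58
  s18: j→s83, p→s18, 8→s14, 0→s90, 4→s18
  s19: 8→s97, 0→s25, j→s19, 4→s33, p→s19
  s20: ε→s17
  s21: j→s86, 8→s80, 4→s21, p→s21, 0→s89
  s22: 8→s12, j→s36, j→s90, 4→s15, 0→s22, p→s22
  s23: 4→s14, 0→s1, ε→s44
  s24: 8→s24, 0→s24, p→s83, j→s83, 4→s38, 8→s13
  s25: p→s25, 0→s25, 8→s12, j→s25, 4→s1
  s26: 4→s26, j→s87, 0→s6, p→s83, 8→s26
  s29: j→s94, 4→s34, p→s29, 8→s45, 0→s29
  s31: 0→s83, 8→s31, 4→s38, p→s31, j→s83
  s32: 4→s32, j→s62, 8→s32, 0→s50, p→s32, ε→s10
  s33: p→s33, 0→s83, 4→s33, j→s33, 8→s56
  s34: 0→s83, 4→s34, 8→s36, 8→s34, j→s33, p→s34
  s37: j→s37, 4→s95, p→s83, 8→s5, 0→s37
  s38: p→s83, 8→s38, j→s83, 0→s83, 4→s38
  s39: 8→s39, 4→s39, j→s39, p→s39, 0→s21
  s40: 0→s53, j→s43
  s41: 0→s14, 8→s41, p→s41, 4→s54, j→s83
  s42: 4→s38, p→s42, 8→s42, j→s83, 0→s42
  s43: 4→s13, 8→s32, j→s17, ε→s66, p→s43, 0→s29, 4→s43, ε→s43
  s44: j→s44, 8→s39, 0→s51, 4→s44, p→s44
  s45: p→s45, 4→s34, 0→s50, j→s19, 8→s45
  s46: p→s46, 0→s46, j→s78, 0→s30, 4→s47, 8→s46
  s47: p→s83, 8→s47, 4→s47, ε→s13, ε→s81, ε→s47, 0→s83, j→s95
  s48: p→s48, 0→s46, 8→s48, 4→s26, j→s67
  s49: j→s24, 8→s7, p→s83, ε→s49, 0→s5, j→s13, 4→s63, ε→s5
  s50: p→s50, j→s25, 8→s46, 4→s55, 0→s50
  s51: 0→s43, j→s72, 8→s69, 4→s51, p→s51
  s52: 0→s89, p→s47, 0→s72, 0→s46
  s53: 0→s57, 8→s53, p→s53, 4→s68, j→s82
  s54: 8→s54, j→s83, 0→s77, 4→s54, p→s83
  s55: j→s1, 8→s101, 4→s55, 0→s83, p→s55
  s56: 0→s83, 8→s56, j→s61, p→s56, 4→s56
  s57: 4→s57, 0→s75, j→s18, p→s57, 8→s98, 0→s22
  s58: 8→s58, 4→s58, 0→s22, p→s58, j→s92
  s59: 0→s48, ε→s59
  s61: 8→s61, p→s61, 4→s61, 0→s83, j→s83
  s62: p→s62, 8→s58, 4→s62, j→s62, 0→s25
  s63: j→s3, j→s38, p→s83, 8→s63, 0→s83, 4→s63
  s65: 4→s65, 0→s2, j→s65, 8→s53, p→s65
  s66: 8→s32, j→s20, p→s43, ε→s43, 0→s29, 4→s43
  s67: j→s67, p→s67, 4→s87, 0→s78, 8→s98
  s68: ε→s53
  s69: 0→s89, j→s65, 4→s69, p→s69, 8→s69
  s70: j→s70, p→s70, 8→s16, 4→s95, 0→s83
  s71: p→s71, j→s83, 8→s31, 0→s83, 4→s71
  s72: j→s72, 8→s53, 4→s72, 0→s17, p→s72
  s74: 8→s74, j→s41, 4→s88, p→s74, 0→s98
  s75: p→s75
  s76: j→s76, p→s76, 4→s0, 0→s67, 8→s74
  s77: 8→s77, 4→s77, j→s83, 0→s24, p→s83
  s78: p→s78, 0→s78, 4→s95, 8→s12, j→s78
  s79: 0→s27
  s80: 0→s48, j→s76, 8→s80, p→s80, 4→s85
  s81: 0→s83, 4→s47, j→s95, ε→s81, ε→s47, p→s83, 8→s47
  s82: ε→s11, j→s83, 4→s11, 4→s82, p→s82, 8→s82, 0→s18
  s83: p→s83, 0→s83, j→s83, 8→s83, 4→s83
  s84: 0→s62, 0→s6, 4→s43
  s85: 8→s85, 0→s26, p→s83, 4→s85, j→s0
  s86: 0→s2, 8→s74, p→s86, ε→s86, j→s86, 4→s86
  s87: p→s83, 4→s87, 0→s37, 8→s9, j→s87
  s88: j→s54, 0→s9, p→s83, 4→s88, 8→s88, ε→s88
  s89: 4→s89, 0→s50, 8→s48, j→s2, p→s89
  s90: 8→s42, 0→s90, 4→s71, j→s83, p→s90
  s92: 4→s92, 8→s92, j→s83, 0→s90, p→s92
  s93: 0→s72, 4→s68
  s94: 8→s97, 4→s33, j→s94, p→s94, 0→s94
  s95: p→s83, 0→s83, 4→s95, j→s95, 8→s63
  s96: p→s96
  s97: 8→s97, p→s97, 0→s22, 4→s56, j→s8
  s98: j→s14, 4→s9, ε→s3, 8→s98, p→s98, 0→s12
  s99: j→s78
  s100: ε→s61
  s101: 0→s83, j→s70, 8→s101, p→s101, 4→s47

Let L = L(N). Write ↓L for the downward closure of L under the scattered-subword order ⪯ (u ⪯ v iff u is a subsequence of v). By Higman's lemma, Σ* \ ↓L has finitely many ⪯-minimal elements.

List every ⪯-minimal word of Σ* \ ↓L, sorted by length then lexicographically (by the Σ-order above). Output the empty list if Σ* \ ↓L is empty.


A = [00040, 0j8jj, 8084p].

|Q|=102, |F|=73, |δ|=424 (22 ε).
min D↑ (71 st, q0=0, F={28}): 0:4→0,0→1,8→2,j→0,p→0 1:4→1,0→3,8→4,j→5,p→1 2:4→2,0→6,8→2,j→2,p→2 3:4→3,0→7,8→8,j→9,p→3 4:4→4,0→10,8→4,j→11,p→4 5:4→5,0→9,8→12,j→5,p→5 6:4→6,0→10,8→13,j→14,p→6 7:4→15,0→7,8→16,j→17,p→7 8:4→8,0→18,8→8,j→19,p→8 9:4→9,0→17,8→20,j→9,p→9 10:4→10,0→18,8→21,j→22,p→10 11:4→11,0→22,8→12,j→11,p→11 12:4→12,0→23,8→12,j→24,p→12 13:4→25,0→21,8→13,j→26,p→13 14:4→14,0→22,8→27,j→14,p→14 15:4→15,0→28,8→15,j→29,p→15 16:4→15,0→18,8→16,j→30,p→16 17:4→29,0→17,8→31,j→17,p→17 18:4→32,0→18,8→33,j→34,p→18 19:4→19,0→34,8→20,j→19,p→19 20:4→20,0→35,8→20,j→36,p→20 21:4→37,0→33,8→21,j→38,p→21 22:4→22,0→34,8→39,j→22,p→22 23:4→23,0→35,8→39,j→40,p→23 24:4→24,0→40,8→24,j→28,p→24 25:4→25,0→37,8→25,j→41,p→28 26:4→41,0→38,8→27,j→26,p→26 27:4→42,0→39,8→27,j→43,p→27 28:4→28,0→28,8→28,j→28,p→28 29:4→29,0→28,8→44,j→29,p→29 30:4→29,0→34,8→31,j→30,p→30 31:4→44,0→35,8→31,j→45,p→31 32:4→32,0→28,8→46,j→47,p→32 33:4→48,0→33,8→33,j→49,p→33 34:4→47,0→34,8→50,j→34,p→34 35:4→51,0→35,8→50,j→52,p→35 36:4→36,0→52,8→36,j→28,p→36 37:4→37,0→53,8→37,j→54,p→28 38:4→54,0→49,8→39,j→38,p→38 39:4→55,0→50,8→39,j→56,p→39 40:4→40,0→52,8→56,j→28,p→40 41:4→41,0→54,8→42,j→41,p→28 42:4→42,0→55,8→42,j→57,p→28 43:4→57,0→56,8→43,j→28,p→43 44:4→44,0→28,8→44,j→58,p→44 45:4→58,0→52,8→45,j→28,p→45 46:4→48,0→28,8→46,j→59,p→46 47:4→47,0→28,8→60,j→47,p→47 48:4→48,0→28,8→48,j→61,p→28 49:4→61,0→49,8→50,j→49,p→49 50:4→62,0→50,8→50,j→63,p→50 51:4→51,0→28,8→60,j→64,p→51 52:4→64,0→52,8→63,j→28,p→52 53:4→48,0→53,8→53,j→65,p→28 54:4→54,0→65,8→55,j→54,p→28 55:4→55,0→66,8→55,j→67,p→28 56:4→67,0→63,8→56,j→28,p→56 57:4→57,0→67,8→57,j→28,p→28 58:4→58,0→28,8→58,j→28,p→58 59:4→61,0→28,8→60,j→59,p→59 60:4→62,0→28,8→60,j→68,p→60 61:4→61,0→28,8→62,j→61,p→28 62:4→62,0→28,8→62,j→69,p→28 63:4→69,0→63,8→63,j→28,p→63 64:4→64,0→28,8→68,j→28,p→64 65:4→61,0→65,8→66,j→65,p→28 66:4→62,0→66,8→66,j→70,p→28 67:4→67,0→70,8→67,j→28,p→28 68:4→69,0→28,8→68,j→28,p→68 69:4→69,0→28,8→69,j→28,p→28 70:4→69,0→70,8→70,j→28,p→28 (ε-aug+det+¬).
'00040': N↓-sim [88, 86, 67, 46, 24, 3] end={s27,s79,s83} rej; 5/5 single-dels accept.
'0j8jj': run [88, 86, 63, 43, 22, 1] end={s83} rej; 5/5 deletions ∈↓L.
'8084p': run [88, 79, 57, 39, 22, 1] end={s83} rej; 5/5 single-dels accept.
3 minimals (antichain).


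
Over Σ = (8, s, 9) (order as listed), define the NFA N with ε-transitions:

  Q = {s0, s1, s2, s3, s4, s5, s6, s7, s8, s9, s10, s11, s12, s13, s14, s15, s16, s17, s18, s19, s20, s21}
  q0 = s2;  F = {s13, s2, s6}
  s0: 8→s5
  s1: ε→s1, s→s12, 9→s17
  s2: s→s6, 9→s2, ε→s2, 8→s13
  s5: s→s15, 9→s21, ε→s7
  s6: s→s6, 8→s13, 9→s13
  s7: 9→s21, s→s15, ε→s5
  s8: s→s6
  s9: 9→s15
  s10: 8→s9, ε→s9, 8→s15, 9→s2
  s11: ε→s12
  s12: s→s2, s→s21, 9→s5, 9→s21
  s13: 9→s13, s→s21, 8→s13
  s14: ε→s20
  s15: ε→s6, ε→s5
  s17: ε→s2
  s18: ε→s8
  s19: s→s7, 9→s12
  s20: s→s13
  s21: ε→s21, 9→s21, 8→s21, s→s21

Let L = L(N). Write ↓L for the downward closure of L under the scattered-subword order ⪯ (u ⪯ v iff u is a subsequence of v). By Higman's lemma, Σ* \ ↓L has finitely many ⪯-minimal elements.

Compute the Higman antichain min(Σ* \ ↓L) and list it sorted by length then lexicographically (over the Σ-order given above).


min(Σ*\↓L) = [8s, s9s].

|Q|=22, |F|=3, |δ|=43 (12 ε).
min D↑ (4 st, q0=0, F={3}): 0:8→1,s→2,9→0 1:8→1,s→3,9→1 2:8→1,s→2,9→1 3:8→3,s→3,9→3 [Hopcroft].
'8s': N↓-sim [4, 2, 1] end={s21} — reject; 2/2 deletions ∈↓L.
's9s': run [4, 3, 2, 1] end={s21} — reject; 3/3 deletions ∈↓L.
2 obstructions.


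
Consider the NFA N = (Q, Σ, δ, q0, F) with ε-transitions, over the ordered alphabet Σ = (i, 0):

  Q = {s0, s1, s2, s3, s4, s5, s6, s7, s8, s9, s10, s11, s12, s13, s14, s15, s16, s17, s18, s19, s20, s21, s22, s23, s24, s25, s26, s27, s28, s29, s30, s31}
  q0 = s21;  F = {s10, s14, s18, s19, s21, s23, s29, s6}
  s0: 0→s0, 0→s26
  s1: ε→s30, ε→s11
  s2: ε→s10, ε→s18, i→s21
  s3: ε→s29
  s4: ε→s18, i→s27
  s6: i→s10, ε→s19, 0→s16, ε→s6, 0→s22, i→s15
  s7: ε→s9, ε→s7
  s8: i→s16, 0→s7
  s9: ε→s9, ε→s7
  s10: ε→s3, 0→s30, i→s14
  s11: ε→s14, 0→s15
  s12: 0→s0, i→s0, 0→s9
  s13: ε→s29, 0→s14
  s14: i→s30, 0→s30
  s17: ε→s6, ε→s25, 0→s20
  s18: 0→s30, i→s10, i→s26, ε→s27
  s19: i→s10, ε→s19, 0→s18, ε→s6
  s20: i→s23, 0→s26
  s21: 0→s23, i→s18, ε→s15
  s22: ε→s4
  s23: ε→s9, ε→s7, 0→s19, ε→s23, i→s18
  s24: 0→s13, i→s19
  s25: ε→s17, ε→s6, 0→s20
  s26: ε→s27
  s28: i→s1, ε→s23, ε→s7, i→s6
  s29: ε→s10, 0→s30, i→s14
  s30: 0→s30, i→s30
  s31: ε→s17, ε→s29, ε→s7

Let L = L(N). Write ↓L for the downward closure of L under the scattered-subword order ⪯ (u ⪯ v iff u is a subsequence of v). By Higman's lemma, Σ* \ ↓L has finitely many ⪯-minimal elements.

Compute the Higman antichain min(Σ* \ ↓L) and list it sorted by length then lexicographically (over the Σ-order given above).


min(Σ*\↓L) = [i0, iiii, 0000, 00iii].

|Q|=32, |F|=8, |δ|=74 (34 ε).
min D↑ (7 st, q0=0, F={4}): 0:i→1,0→2 1:i→3,0→4 2:i→1,0→5 3:i→6,0→4 4:i→4,0→4 5:i→3,0→1 6:i→4,0→4 (ε-aug+det+¬).
'i0': |S_i|=[18, 9, 1] end={s30} rej; 2/2 del acc.
'iiii': run [18, 9, 7, 2, 1] end={s30} ∉↓L; 4/4 single-dels accept.
'0000': |S_i|=[18, 17, 14, 11, 1] end={s30} ∉↓L; 4/4 deletions ∈↓L.
'00iii': |S_i|=[18, 17, 14, 8, 2, 1] end={s30} — reject; 5/5 single-dels accept.
4 words, ⪯-incomp.


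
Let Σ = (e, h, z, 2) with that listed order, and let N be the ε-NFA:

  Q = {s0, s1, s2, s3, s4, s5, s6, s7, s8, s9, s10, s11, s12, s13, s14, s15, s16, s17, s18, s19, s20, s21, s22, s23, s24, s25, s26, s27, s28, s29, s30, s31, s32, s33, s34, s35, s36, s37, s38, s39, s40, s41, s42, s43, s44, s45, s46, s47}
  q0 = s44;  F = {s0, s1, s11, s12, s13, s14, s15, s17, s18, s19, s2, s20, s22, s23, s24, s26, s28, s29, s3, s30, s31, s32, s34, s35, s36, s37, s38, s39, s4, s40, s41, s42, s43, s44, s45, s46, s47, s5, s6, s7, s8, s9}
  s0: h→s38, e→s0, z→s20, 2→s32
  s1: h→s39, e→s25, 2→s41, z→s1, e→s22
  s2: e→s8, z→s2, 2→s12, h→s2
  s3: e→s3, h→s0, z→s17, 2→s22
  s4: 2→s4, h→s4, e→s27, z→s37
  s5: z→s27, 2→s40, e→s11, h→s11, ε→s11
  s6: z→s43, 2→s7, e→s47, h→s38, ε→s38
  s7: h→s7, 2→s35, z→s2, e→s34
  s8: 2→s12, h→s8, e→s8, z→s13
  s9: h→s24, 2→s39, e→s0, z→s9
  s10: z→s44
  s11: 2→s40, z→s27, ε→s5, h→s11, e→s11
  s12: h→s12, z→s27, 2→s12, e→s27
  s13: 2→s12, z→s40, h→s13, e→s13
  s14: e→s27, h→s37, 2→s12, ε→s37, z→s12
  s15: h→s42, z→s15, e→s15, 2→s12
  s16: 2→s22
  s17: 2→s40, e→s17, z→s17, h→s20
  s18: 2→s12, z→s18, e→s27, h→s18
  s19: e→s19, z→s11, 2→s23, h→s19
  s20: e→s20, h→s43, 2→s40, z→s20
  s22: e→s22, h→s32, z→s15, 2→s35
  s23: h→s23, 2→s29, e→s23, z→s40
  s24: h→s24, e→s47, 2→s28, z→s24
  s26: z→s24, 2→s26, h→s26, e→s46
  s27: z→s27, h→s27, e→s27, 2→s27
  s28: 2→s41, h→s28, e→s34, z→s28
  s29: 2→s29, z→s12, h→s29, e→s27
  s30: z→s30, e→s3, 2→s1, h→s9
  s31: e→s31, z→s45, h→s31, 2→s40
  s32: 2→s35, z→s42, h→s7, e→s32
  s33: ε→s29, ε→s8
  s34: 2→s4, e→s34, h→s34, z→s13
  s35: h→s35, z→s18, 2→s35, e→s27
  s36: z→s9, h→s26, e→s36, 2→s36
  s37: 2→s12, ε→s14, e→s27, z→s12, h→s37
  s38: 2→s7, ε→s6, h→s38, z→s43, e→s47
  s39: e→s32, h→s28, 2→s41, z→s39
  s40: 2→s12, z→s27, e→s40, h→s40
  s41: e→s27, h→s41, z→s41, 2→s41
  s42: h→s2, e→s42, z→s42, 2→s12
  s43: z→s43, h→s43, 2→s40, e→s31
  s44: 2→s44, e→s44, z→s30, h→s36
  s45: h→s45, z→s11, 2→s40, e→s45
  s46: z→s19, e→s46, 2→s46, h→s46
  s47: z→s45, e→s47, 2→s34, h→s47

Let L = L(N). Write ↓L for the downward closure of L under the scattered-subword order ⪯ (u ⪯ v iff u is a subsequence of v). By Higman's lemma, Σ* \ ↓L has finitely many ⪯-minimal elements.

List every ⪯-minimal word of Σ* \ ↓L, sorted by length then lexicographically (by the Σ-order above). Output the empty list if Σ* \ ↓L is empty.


A = [z22e, zez2z, hhezzz].

|Q|=48, |F|=42, |δ|=183 (8 ε).
min D↑ (40 st, q0=0, F={23}): 0:e→0,h→1,z→2,2→0 1:e→1,h→3,z→4,2→1 2:e→5,h→4,z→2,2→6 3:e→7,h→3,z→8,2→3 4:e→9,h→8,z→4,2→10 5:e→5,h→9,z→11,2→12 6:e→12,h→10,z→6,2→13 7:e→7,h→7,z→14,2→7 8:e→15,h→8,z→8,2→16 9:e→9,h→17,z→18,2→19 10:e→19,h→16,z→10,2→13 11:e→11,h→18,z→11,2→20 12:e→12,h→19,z→21,2→22 13:e→23,h→13,z→13,2→13 14:e→14,h→14,z→24,2→25 15:e→15,h→15,z→26,2→27 16:e→27,h→16,z→16,2→13 17:e→15,h→17,z→28,2→29 18:e→18,h→28,z→18,2→20 19:e→19,h→29,z→30,2→22 20:e→20,h→20,z→23,2→31 21:e→21,h→30,z→21,2→31 22:e→23,h→22,z→32,2→22 23:e→23,h→23,z→23,2→23 24:e→24,h→24,z→23,2→20 25:e→25,h→25,z→20,2→33 26:e→26,h→26,z→24,2→20 27:e→27,h→27,z→34,2→35 28:e→36,h→28,z→28,2→20 29:e→27,h→29,z→37,2→22 30:e→30,h→37,z→30,2→31 31:e→23,h→31,z→23,2→31 32:e→23,h→32,z→32,2→31 33:e→23,h→33,z→31,2→33 34:e→34,h→34,z→20,2→31 35:e→23,h→35,z→38,2→35 36:e→36,h→36,z→26,2→20 37:e→39,h→37,z→37,2→31 38:e→23,h→38,z→31,2→31 39:e→39,h→39,z→34,2→31.
'z22e': run [44, 40, 24, 9, 1] end={s27} ∉↓L; 4/4 del acc.
'zez2z': |S_i|=[44, 40, 33, 18, 3, 1] end={s27} — reject; 5/5 deletions ∈↓L.
'hhezzz': |S_i|=[44, 36, 29, 18, 12, 5, 1] end={s27} ∉↓L; 6/6 deletions ∈↓L.
3 words, ⪯-incomp.


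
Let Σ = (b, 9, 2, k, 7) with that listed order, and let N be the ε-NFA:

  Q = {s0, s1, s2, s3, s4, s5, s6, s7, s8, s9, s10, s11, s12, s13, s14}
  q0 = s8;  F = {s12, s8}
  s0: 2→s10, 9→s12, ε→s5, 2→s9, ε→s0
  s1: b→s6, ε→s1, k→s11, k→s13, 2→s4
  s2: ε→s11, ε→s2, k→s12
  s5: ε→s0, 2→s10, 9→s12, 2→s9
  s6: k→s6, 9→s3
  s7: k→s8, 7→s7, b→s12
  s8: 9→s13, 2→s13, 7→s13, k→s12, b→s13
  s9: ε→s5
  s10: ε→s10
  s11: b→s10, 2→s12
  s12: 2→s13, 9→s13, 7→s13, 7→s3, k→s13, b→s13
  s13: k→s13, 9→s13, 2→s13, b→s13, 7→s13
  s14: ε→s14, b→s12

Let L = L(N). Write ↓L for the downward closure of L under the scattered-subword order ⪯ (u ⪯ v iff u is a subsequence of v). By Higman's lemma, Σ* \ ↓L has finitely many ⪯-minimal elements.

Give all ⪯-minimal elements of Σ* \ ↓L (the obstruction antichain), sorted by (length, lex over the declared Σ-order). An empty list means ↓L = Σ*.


min(Σ*\↓L) = [b, 9, 2, 7, kk].

|Q|=15, |F|=2, |δ|=44 (9 ε).
min D↑ (3 st, q0=0, F={1}): 0:b→1,9→1,2→1,k→2,7→1 1:b→1,9→1,2→1,k→1,7→1 2:b→1,9→1,2→1,k→1,7→1 [Hopcroft].
'b': run [4, 1] end={s13} ∉↓L; 1/1 del acc.
'9': |S_i|=[4, 1] end={s13} ∉↓L; 1/1 single-dels accept.
'2': N↓-sim [4, 1] end={s13} ∉↓L; 1/1 del acc.
'7': run [4, 2] end={s13,s3} rej; 1/1 del acc.
'kk': |S_i|=[4, 3, 1] end={s13} rej; 2/2 del acc.
5 minimals (antichain).
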